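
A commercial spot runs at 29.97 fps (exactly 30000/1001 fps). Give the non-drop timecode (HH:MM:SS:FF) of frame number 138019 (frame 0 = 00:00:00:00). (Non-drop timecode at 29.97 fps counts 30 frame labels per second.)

138019 ÷ 30 = 4600 full seconds, remainder 19 frames.
4600 s = 1 h 16 min 40 s.
Timecode: 01:16:40:19.

01:16:40:19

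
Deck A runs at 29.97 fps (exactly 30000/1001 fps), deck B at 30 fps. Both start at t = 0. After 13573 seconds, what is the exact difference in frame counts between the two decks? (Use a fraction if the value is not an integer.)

A emits 30000/1001 × 13573 = 58170000/143 frames; B emits 30 × 13573 = 407190.
Difference = 58170/143 frames (≈ 406.7832); B is ahead of A.

58170/143 frames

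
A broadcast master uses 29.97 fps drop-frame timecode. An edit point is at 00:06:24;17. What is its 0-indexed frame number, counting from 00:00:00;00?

11525

As if non-drop at 30 labels/s: (0 × 3600 + 6 × 60 + 24) × 30 + 17 = 11537.
Minute boundaries passed: 6; those not divisible by 10: 6 − 0 = 6; dropped labels = 2 × 6 = 12.
Actual frame index = 11537 − 12 = 11525.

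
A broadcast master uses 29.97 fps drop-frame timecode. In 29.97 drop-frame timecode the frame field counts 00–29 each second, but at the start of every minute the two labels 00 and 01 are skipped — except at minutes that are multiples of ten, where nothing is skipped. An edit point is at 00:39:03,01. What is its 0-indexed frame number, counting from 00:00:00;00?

70219

Complete 10-minute blocks: 3, each 17982 frames → 53946.
Remaining 9 whole minutes in the current block: 1800 + 8 × 1798 = 16184 frames.
Within the current minute: 3 × 30 + 1 − 2 = 89 (labels ;00/;01 skipped at this minute). Total = 53946 + 16184 + 89 = 70219.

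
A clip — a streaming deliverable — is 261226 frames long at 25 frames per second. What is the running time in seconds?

Running time = 261226 / (25) = 10449.04 s.

10449.04 seconds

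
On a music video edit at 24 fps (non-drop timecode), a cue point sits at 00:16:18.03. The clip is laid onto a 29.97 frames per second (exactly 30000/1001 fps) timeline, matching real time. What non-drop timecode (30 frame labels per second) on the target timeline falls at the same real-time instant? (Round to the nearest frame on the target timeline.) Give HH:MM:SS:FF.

00:16:17:04

Source frame index: (0×3600 + 16×60 + 18) × 24 + 3 = 23475.
Real time: 23475 / (24) = 7825/8 s.
Target frame: (7825/8) × (30000/1001) = 29343750/1001 ≈ 29314.436 → 29314.
At 30 labels/s: frame 29314 → 00:16:17:04.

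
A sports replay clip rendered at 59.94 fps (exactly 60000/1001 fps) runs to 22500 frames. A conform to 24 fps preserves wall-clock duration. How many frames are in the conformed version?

9009 frames

Target frames = source frames × (target rate / source rate) = 22500 × (24)/(60000/1001) = 22500 × 1001/2500 = 9009.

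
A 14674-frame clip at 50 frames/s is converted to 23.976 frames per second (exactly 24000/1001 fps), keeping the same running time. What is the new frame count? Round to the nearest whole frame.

7036 frames

Frames at target rate = 14674 × (24000/1001) / (50) = 640320/91 ≈ 7036.484.
Nearest whole frame: 7036.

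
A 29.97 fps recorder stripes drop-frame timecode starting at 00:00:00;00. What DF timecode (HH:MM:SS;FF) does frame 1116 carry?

00:00:37;06

Each 10-minute DF block holds 10 × 60 × 30 − 9 × 2 = 17982 frames. 1116 ÷ 17982 → 0 full blocks, remainder 1116.
Within the partial block the first minute is 1800 frames and each further minute 1798, so 0 further minute boundaries passed. Total skipped labels = 18 × 0 + 2 × 0 = 0.
Non-drop label index = 1116 + 0 = 1116; at 30 labels/s that is 00:00:37:06, i.e. DF 00:00:37;06.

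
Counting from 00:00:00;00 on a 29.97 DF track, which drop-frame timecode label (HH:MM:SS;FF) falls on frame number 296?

Ten DF minutes hold 17982 frames, so frame 296 lies in block 0 (frames 0–17981) with 296 frames into that block.
The block's first minute is 1800 frames and the rest 1798 each; 296 frames reaches minute 0, so 0 × 18 + 0 × 2 = 0 labels have been skipped so far.
Adding those back, label number 296 + 0 = 296 at 30 labels/s is 9 s + 26 f = 0 h 0 min 9 s frame 26, i.e. 00:00:09;26.

00:00:09;26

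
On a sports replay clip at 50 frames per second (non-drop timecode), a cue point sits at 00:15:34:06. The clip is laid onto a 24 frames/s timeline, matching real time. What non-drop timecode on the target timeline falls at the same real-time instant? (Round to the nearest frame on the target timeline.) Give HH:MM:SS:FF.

00:15:34:03

Source frame index: (0×3600 + 15×60 + 34) × 50 + 6 = 46706.
Real time: 46706 / (50) = 23353/25 s.
Target frame: (23353/25) × (24) = 560472/25 ≈ 22418.880 → 22419.
At 24 labels/s: frame 22419 → 00:15:34:03.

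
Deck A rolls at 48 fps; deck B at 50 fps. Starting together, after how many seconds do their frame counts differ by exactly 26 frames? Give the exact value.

The gap grows by |50 − 48| = 2 frames per second.
Time for a 26-frame gap: 26 ÷ (2) = 13 s.

13 seconds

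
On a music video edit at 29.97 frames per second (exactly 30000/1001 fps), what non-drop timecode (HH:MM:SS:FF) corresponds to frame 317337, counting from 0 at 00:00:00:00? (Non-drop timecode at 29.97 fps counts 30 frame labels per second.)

317337 ÷ 30 = 10577 full seconds, remainder 27 frames.
10577 s = 2 h 56 min 17 s.
Timecode: 02:56:17:27.

02:56:17:27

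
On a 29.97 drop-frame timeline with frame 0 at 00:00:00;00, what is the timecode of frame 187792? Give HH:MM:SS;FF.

Each 10-minute DF block holds 10 × 60 × 30 − 9 × 2 = 17982 frames. 187792 ÷ 17982 → 10 full blocks, remainder 7972.
Within the partial block the first minute is 1800 frames and each further minute 1798, so 4 further minute boundaries passed. Total skipped labels = 18 × 10 + 2 × 4 = 188.
Non-drop label index = 187792 + 188 = 187980; at 30 labels/s that is 01:44:26:00, i.e. DF 01:44:26;00.

01:44:26;00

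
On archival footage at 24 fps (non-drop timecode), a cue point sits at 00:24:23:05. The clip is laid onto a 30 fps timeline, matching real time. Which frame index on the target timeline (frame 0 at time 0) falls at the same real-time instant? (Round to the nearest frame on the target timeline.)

frame 43896

Source frame index: (0×3600 + 24×60 + 23) × 24 + 5 = 35117.
Real time: 35117 / (24) = 35117/24 s.
Target frame: (35117/24) × (30) = 175585/4 ≈ 43896.250 → 43896.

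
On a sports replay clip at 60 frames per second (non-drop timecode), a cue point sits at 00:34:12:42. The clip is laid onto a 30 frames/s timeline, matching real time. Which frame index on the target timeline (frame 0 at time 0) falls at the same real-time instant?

frame 61581

Source frame index: (0×3600 + 34×60 + 12) × 60 + 42 = 123162.
Real time: 123162 / (60) = 20527/10 s.
Target frame: (20527/10) × (30) = 61581.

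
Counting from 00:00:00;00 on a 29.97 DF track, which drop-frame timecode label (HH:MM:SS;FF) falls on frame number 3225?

00:01:47;17

Ten DF minutes hold 17982 frames, so frame 3225 lies in block 0 (frames 0–17981) with 3225 frames into that block.
The block's first minute is 1800 frames and the rest 1798 each; 3225 frames reaches minute 1, so 0 × 18 + 1 × 2 = 2 labels have been skipped so far.
Adding those back, label number 3225 + 2 = 3227 at 30 labels/s is 107 s + 17 f = 0 h 1 min 47 s frame 17, i.e. 00:01:47;17.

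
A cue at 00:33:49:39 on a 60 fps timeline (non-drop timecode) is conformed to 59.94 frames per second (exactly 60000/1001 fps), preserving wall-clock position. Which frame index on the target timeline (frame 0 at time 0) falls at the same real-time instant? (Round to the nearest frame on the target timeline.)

frame 121657

Source frame index: (0×3600 + 33×60 + 49) × 60 + 39 = 121779.
Real time: 121779 / (60) = 40593/20 s.
Target frame: (40593/20) × (60000/1001) = 17397000/143 ≈ 121657.343 → 121657.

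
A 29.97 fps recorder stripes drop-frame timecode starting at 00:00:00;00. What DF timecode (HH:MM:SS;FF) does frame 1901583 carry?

17:37:29;17

Ten DF minutes hold 17982 frames, so frame 1901583 lies in block 105 (frames 1888110–1906091) with 13473 frames into that block.
The block's first minute is 1800 frames and the rest 1798 each; 13473 frames reaches minute 7, so 105 × 18 + 7 × 2 = 1904 labels have been skipped so far.
Adding those back, label number 1901583 + 1904 = 1903487 at 30 labels/s is 63449 s + 17 f = 17 h 37 min 29 s frame 17, i.e. 17:37:29;17.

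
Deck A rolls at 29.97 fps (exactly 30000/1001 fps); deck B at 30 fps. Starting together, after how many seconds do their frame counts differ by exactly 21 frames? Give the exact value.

The gap grows by |30 − 30000/1001| = 30/1001 frames per second.
Time for a 21-frame gap: 21 ÷ (30/1001) = 700.7 s.

700.7 seconds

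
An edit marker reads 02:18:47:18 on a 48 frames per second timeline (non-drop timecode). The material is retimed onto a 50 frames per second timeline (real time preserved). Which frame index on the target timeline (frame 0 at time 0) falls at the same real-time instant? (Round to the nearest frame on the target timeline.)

frame 416369

Source frame index: (2×3600 + 18×60 + 47) × 48 + 18 = 399714.
Real time: 399714 / (48) = 66619/8 s.
Target frame: (66619/8) × (50) = 1665475/4 ≈ 416368.750 → 416369.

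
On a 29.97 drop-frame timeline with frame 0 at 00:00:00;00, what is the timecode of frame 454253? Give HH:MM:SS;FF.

04:12:36;27

Ten DF minutes hold 17982 frames, so frame 454253 lies in block 25 (frames 449550–467531) with 4703 frames into that block.
The block's first minute is 1800 frames and the rest 1798 each; 4703 frames reaches minute 2, so 25 × 18 + 2 × 2 = 454 labels have been skipped so far.
Adding those back, label number 454253 + 454 = 454707 at 30 labels/s is 15156 s + 27 f = 4 h 12 min 36 s frame 27, i.e. 04:12:36;27.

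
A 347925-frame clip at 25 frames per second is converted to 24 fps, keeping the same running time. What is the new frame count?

334008 frames

Target frames = source frames × (target rate / source rate) = 347925 × (24)/(25) = 347925 × 24/25 = 334008.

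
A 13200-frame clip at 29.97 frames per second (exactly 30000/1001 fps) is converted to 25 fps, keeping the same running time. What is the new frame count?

Target frames = source frames × (target rate / source rate) = 13200 × (25)/(30000/1001) = 13200 × 1001/1200 = 11011.

11011 frames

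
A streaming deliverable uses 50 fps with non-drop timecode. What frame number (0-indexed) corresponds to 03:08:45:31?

566281

Total seconds to the label: (3 × 3600 + 8 × 60 + 45) = 11325.
Frame index = 11325 × 50 + 31 = 566281.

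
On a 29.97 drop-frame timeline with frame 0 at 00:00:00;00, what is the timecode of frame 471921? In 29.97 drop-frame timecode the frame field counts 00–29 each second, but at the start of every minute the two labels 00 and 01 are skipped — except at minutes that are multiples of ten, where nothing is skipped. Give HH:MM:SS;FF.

04:22:26;13

Ten DF minutes hold 17982 frames, so frame 471921 lies in block 26 (frames 467532–485513) with 4389 frames into that block.
The block's first minute is 1800 frames and the rest 1798 each; 4389 frames reaches minute 2, so 26 × 18 + 2 × 2 = 472 labels have been skipped so far.
Adding those back, label number 471921 + 472 = 472393 at 30 labels/s is 15746 s + 13 f = 4 h 22 min 26 s frame 13, i.e. 04:22:26;13.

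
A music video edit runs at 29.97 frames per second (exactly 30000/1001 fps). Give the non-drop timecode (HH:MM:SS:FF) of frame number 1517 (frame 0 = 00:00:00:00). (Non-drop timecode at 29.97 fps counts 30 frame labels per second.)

00:00:50:17

1517 ÷ 30 = 50 full seconds, remainder 17 frames.
50 s = 0 h 0 min 50 s.
Timecode: 00:00:50:17.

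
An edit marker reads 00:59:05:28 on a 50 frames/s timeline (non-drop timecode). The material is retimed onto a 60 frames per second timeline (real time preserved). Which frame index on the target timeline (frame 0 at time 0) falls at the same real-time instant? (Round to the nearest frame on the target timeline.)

Source frame index: (0×3600 + 59×60 + 5) × 50 + 28 = 177278.
Real time: 177278 / (50) = 88639/25 s.
Target frame: (88639/25) × (60) = 1063668/5 ≈ 212733.600 → 212734.

frame 212734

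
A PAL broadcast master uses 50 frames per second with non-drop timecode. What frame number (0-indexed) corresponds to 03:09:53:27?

Total seconds to the label: (3 × 3600 + 9 × 60 + 53) = 11393.
Frame index = 11393 × 50 + 27 = 569677.

569677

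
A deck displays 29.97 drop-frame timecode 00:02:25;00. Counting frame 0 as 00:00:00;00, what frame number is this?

Complete 10-minute blocks: 0, each 17982 frames → 0.
Remaining 2 whole minutes in the current block: 1800 + 1 × 1798 = 3598 frames.
Within the current minute: 25 × 30 + 0 − 2 = 748 (labels ;00/;01 skipped at this minute). Total = 0 + 3598 + 748 = 4346.

4346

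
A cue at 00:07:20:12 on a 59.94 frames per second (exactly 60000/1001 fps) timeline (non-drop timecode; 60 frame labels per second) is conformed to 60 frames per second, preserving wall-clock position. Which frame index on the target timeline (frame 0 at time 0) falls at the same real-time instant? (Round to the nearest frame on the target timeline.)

Source frame index: (0×3600 + 7×60 + 20) × 60 + 12 = 26412.
Real time: 26412 / (60000/1001) = 2203201/5000 s.
Target frame: (2203201/5000) × (60) = 6609603/250 ≈ 26438.412 → 26438.

frame 26438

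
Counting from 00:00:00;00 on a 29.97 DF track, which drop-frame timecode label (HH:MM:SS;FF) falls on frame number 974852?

09:02:07;18

Ten DF minutes hold 17982 frames, so frame 974852 lies in block 54 (frames 971028–989009) with 3824 frames into that block.
The block's first minute is 1800 frames and the rest 1798 each; 3824 frames reaches minute 2, so 54 × 18 + 2 × 2 = 976 labels have been skipped so far.
Adding those back, label number 974852 + 976 = 975828 at 30 labels/s is 32527 s + 18 f = 9 h 2 min 7 s frame 18, i.e. 09:02:07;18.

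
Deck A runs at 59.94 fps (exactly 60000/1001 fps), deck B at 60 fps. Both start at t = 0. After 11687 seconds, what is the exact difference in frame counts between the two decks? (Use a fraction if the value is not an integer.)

A emits 60000/1001 × 11687 = 53940000/77 frames; B emits 60 × 11687 = 701220.
Difference = 53940/77 frames (≈ 700.5195); B is ahead of A.

53940/77 frames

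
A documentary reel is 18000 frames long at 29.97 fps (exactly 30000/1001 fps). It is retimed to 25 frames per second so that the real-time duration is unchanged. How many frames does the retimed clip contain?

15015 frames

Target frames = source frames × (target rate / source rate) = 18000 × (25)/(30000/1001) = 18000 × 1001/1200 = 15015.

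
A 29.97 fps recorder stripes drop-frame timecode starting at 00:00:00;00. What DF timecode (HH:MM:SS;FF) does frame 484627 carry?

04:29:30;13

Each 10-minute DF block holds 10 × 60 × 30 − 9 × 2 = 17982 frames. 484627 ÷ 17982 → 26 full blocks, remainder 17095.
Within the partial block the first minute is 1800 frames and each further minute 1798, so 9 further minute boundaries passed. Total skipped labels = 18 × 26 + 2 × 9 = 486.
Non-drop label index = 484627 + 486 = 485113; at 30 labels/s that is 04:29:30:13, i.e. DF 04:29:30;13.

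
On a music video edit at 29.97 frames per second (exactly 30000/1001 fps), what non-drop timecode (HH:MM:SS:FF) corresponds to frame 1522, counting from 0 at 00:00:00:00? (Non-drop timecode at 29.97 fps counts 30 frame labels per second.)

00:00:50:22

1522 ÷ 30 = 50 full seconds, remainder 22 frames.
50 s = 0 h 0 min 50 s.
Timecode: 00:00:50:22.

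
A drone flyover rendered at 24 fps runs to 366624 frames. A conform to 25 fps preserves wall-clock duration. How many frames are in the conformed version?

381900 frames

Target frames = source frames × (target rate / source rate) = 366624 × (25)/(24) = 366624 × 25/24 = 381900.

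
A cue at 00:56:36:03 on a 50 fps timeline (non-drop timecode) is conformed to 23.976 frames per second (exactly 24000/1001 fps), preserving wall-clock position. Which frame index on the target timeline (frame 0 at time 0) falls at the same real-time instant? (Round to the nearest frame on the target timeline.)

Source frame index: (0×3600 + 56×60 + 36) × 50 + 3 = 169803.
Real time: 169803 / (50) = 169803/50 s.
Target frame: (169803/50) × (24000/1001) = 81505440/1001 ≈ 81424.016 → 81424.

frame 81424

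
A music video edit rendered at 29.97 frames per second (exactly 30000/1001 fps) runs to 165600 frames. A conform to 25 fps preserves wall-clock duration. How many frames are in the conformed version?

138138 frames

Target frames = source frames × (target rate / source rate) = 165600 × (25)/(30000/1001) = 165600 × 1001/1200 = 138138.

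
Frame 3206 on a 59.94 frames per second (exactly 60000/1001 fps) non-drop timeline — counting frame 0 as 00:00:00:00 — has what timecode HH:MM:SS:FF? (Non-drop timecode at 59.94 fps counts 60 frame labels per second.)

00:00:53:26

3206 ÷ 60 = 53 full seconds, remainder 26 frames.
53 s = 0 h 0 min 53 s.
Timecode: 00:00:53:26.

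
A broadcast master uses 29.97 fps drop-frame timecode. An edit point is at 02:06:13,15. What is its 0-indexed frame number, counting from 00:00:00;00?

226977

Complete 10-minute blocks: 12, each 17982 frames → 215784.
Remaining 6 whole minutes in the current block: 1800 + 5 × 1798 = 10790 frames.
Within the current minute: 13 × 30 + 15 − 2 = 403 (labels ;00/;01 skipped at this minute). Total = 215784 + 10790 + 403 = 226977.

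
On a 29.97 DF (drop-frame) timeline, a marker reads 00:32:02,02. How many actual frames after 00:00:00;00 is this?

57604

As if non-drop at 30 labels/s: (0 × 3600 + 32 × 60 + 2) × 30 + 2 = 57662.
Minute boundaries passed: 32; those not divisible by 10: 32 − 3 = 29; dropped labels = 2 × 29 = 58.
Actual frame index = 57662 − 58 = 57604.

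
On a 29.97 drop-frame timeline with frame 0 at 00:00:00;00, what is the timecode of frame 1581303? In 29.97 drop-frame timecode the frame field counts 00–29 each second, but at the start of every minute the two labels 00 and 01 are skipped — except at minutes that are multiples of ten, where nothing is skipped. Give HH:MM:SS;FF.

14:39:22;27

Ten DF minutes hold 17982 frames, so frame 1581303 lies in block 87 (frames 1564434–1582415) with 16869 frames into that block.
The block's first minute is 1800 frames and the rest 1798 each; 16869 frames reaches minute 9, so 87 × 18 + 9 × 2 = 1584 labels have been skipped so far.
Adding those back, label number 1581303 + 1584 = 1582887 at 30 labels/s is 52762 s + 27 f = 14 h 39 min 22 s frame 27, i.e. 14:39:22;27.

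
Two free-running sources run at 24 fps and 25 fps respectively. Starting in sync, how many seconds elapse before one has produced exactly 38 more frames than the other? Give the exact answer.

38 seconds

The gap grows by |25 − 24| = 1 frame per second.
Time for a 38-frame gap: 38 ÷ (1) = 38 s.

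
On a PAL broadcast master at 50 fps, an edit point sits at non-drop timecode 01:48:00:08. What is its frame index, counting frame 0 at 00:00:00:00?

Total seconds to the label: (1 × 3600 + 48 × 60 + 0) = 6480.
Frame index = 6480 × 50 + 8 = 324008.

324008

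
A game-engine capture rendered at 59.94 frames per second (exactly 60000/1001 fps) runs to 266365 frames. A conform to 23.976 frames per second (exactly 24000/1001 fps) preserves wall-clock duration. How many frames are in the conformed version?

106546 frames

Target frames = source frames × (target rate / source rate) = 266365 × (24000/1001)/(60000/1001) = 266365 × 2/5 = 106546.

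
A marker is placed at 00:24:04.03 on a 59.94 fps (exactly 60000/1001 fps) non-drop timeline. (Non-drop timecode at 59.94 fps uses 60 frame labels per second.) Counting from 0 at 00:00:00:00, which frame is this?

Total seconds to the label: (0 × 3600 + 24 × 60 + 4) = 1444.
Frame index = 1444 × 60 + 3 = 86643.

86643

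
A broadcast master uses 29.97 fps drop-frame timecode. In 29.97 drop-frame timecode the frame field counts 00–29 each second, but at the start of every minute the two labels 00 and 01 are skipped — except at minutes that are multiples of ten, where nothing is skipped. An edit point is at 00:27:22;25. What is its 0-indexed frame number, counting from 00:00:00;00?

As if non-drop at 30 labels/s: (0 × 3600 + 27 × 60 + 22) × 30 + 25 = 49285.
Minute boundaries passed: 27; those not divisible by 10: 27 − 2 = 25; dropped labels = 2 × 25 = 50.
Actual frame index = 49285 − 50 = 49235.

49235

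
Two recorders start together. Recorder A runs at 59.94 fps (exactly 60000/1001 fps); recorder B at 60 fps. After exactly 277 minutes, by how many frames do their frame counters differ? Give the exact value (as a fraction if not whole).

997200/1001 frames

277 min = 16620 s.
A emits 60000/1001 × 16620 = 997200000/1001 frames; B emits 60 × 16620 = 997200.
Difference = 997200/1001 frames (≈ 996.2038); B is ahead of A.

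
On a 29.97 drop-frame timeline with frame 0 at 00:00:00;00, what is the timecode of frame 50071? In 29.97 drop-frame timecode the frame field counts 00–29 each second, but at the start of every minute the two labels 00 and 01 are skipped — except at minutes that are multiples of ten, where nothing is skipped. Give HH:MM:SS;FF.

00:27:50;21

Each 10-minute DF block holds 10 × 60 × 30 − 9 × 2 = 17982 frames. 50071 ÷ 17982 → 2 full blocks, remainder 14107.
Within the partial block the first minute is 1800 frames and each further minute 1798, so 7 further minute boundaries passed. Total skipped labels = 18 × 2 + 2 × 7 = 50.
Non-drop label index = 50071 + 50 = 50121; at 30 labels/s that is 00:27:50:21, i.e. DF 00:27:50;21.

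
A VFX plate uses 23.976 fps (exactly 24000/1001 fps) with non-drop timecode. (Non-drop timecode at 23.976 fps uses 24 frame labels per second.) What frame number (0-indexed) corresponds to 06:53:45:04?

Total seconds to the label: (6 × 3600 + 53 × 60 + 45) = 24825.
Frame index = 24825 × 24 + 4 = 595804.

595804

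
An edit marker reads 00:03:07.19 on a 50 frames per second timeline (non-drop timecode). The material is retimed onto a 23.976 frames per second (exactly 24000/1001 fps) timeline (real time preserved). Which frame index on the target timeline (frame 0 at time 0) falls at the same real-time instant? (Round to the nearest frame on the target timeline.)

Source frame index: (0×3600 + 3×60 + 7) × 50 + 19 = 9369.
Real time: 9369 / (50) = 9369/50 s.
Target frame: (9369/50) × (24000/1001) = 4497120/1001 ≈ 4492.627 → 4493.

frame 4493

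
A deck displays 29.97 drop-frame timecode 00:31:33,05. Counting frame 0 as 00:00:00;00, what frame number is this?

As if non-drop at 30 labels/s: (0 × 3600 + 31 × 60 + 33) × 30 + 5 = 56795.
Minute boundaries passed: 31; those not divisible by 10: 31 − 3 = 28; dropped labels = 2 × 28 = 56.
Actual frame index = 56795 − 56 = 56739.

56739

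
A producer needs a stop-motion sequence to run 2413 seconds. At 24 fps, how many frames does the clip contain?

Frames = 2413 × 24 = 57912.

57912 frames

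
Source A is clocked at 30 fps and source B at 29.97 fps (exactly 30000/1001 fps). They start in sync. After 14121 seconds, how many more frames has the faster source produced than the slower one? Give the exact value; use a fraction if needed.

A emits 30 × 14121 = 423630 frames; B emits 30000/1001 × 14121 = 423630000/1001.
Difference = 423630/1001 frames (≈ 423.2068); B is behind A.

423630/1001 frames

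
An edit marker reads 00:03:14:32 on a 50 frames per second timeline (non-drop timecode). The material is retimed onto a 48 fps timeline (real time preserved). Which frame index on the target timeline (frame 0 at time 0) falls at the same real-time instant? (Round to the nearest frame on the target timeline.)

frame 9343

Source frame index: (0×3600 + 3×60 + 14) × 50 + 32 = 9732.
Real time: 9732 / (50) = 4866/25 s.
Target frame: (4866/25) × (48) = 233568/25 ≈ 9342.720 → 9343.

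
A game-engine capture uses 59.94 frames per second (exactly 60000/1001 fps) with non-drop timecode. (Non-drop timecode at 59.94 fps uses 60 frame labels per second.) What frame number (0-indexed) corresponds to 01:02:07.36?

Total seconds to the label: (1 × 3600 + 2 × 60 + 7) = 3727.
Frame index = 3727 × 60 + 36 = 223656.

frame 223656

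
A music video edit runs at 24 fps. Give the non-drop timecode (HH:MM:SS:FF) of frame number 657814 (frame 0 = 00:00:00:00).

657814 ÷ 24 = 27408 full seconds, remainder 22 frames.
27408 s = 7 h 36 min 48 s.
Timecode: 07:36:48:22.

07:36:48:22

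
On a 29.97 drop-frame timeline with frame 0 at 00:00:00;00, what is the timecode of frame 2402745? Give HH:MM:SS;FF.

22:16:11;21

Ten DF minutes hold 17982 frames, so frame 2402745 lies in block 133 (frames 2391606–2409587) with 11139 frames into that block.
The block's first minute is 1800 frames and the rest 1798 each; 11139 frames reaches minute 6, so 133 × 18 + 6 × 2 = 2406 labels have been skipped so far.
Adding those back, label number 2402745 + 2406 = 2405151 at 30 labels/s is 80171 s + 21 f = 22 h 16 min 11 s frame 21, i.e. 22:16:11;21.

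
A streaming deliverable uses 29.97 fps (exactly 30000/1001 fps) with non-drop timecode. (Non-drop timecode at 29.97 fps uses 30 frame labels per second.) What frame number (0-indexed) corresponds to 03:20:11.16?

Total seconds to the label: (3 × 3600 + 20 × 60 + 11) = 12011.
Frame index = 12011 × 30 + 16 = 360346.

frame 360346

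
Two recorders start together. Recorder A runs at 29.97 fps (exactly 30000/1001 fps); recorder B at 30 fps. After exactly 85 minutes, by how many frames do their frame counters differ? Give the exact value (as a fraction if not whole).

85 min = 5100 s.
A emits 30000/1001 × 5100 = 153000000/1001 frames; B emits 30 × 5100 = 153000.
Difference = 153000/1001 frames (≈ 152.8472); B is ahead of A.

153000/1001 frames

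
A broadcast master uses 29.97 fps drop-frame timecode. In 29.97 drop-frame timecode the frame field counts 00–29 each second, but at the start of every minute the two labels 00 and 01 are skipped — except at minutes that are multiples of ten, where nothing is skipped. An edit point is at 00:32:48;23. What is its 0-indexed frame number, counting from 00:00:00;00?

59005

Complete 10-minute blocks: 3, each 17982 frames → 53946.
Remaining 2 whole minutes in the current block: 1800 + 1 × 1798 = 3598 frames.
Within the current minute: 48 × 30 + 23 − 2 = 1461 (labels ;00/;01 skipped at this minute). Total = 53946 + 3598 + 1461 = 59005.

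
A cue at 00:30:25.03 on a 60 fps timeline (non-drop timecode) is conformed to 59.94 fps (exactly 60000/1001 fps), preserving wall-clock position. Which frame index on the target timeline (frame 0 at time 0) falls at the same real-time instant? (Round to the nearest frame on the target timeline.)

frame 109394

Source frame index: (0×3600 + 30×60 + 25) × 60 + 3 = 109503.
Real time: 109503 / (60) = 36501/20 s.
Target frame: (36501/20) × (60000/1001) = 109503000/1001 ≈ 109393.606 → 109394.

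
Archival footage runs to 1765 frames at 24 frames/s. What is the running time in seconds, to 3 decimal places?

73.542 seconds

Running time = 1765 × 1/24 = 1765/24 s ≈ 73.542 s.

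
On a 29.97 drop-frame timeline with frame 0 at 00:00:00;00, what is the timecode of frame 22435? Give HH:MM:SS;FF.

Ten DF minutes hold 17982 frames, so frame 22435 lies in block 1 (frames 17982–35963) with 4453 frames into that block.
The block's first minute is 1800 frames and the rest 1798 each; 4453 frames reaches minute 2, so 1 × 18 + 2 × 2 = 22 labels have been skipped so far.
Adding those back, label number 22435 + 22 = 22457 at 30 labels/s is 748 s + 17 f = 0 h 12 min 28 s frame 17, i.e. 00:12:28;17.

00:12:28;17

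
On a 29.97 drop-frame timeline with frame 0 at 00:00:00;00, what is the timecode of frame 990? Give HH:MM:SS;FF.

Each 10-minute DF block holds 10 × 60 × 30 − 9 × 2 = 17982 frames. 990 ÷ 17982 → 0 full blocks, remainder 990.
Within the partial block the first minute is 1800 frames and each further minute 1798, so 0 further minute boundaries passed. Total skipped labels = 18 × 0 + 2 × 0 = 0.
Non-drop label index = 990 + 0 = 990; at 30 labels/s that is 00:00:33:00, i.e. DF 00:00:33;00.

00:00:33;00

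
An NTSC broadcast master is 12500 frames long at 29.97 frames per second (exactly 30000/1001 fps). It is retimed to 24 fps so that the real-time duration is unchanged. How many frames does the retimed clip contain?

Target frames = source frames × (target rate / source rate) = 12500 × (24)/(30000/1001) = 12500 × 1001/1250 = 10010.

10010 frames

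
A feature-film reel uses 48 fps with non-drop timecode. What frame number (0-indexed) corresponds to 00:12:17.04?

frame 35380

Total seconds to the label: (0 × 3600 + 12 × 60 + 17) = 737.
Frame index = 737 × 48 + 4 = 35380.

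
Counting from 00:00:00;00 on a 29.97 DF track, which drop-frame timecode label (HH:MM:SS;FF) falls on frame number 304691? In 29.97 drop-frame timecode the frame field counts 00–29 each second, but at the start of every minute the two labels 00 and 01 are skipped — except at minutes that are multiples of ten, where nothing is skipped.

02:49:26;17

Ten DF minutes hold 17982 frames, so frame 304691 lies in block 16 (frames 287712–305693) with 16979 frames into that block.
The block's first minute is 1800 frames and the rest 1798 each; 16979 frames reaches minute 9, so 16 × 18 + 9 × 2 = 306 labels have been skipped so far.
Adding those back, label number 304691 + 306 = 304997 at 30 labels/s is 10166 s + 17 f = 2 h 49 min 26 s frame 17, i.e. 02:49:26;17.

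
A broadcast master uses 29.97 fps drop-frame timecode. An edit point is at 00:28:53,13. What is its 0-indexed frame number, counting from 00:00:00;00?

51951

Complete 10-minute blocks: 2, each 17982 frames → 35964.
Remaining 8 whole minutes in the current block: 1800 + 7 × 1798 = 14386 frames.
Within the current minute: 53 × 30 + 13 − 2 = 1601 (labels ;00/;01 skipped at this minute). Total = 35964 + 14386 + 1601 = 51951.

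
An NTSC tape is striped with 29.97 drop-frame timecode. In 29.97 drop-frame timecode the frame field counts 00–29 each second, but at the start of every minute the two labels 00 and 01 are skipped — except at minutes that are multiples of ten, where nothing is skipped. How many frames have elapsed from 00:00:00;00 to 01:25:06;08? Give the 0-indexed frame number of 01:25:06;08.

153034

As if non-drop at 30 labels/s: (1 × 3600 + 25 × 60 + 6) × 30 + 8 = 153188.
Minute boundaries passed: 85; those not divisible by 10: 85 − 8 = 77; dropped labels = 2 × 77 = 154.
Actual frame index = 153188 − 154 = 153034.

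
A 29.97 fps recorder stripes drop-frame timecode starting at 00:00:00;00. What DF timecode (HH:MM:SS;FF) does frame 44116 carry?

Ten DF minutes hold 17982 frames, so frame 44116 lies in block 2 (frames 35964–53945) with 8152 frames into that block.
The block's first minute is 1800 frames and the rest 1798 each; 8152 frames reaches minute 4, so 2 × 18 + 4 × 2 = 44 labels have been skipped so far.
Adding those back, label number 44116 + 44 = 44160 at 30 labels/s is 1472 s + 0 f = 0 h 24 min 32 s frame 0, i.e. 00:24:32;00.

00:24:32;00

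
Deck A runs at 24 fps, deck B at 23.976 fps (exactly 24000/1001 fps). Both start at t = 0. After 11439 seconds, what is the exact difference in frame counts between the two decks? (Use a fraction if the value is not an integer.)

274536/1001 frames

A emits 24 × 11439 = 274536 frames; B emits 24000/1001 × 11439 = 274536000/1001.
Difference = 274536/1001 frames (≈ 274.2617); B is behind A.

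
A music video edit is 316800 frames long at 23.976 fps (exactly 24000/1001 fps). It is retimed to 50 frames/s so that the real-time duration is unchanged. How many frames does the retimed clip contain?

Target frames = source frames × (target rate / source rate) = 316800 × (50)/(24000/1001) = 316800 × 1001/480 = 660660.

660660 frames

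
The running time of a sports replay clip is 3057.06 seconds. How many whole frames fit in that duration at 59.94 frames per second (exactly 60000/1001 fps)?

183240 frames

Frames = 3057.06 × 60000/1001 = 183423600/1001 ≈ 183240.3596.
Complete frames: 183240.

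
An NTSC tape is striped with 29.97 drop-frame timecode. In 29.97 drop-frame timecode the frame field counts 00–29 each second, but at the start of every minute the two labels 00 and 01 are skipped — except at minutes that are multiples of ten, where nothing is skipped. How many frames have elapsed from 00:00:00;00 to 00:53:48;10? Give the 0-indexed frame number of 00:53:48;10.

Complete 10-minute blocks: 5, each 17982 frames → 89910.
Remaining 3 whole minutes in the current block: 1800 + 2 × 1798 = 5396 frames.
Within the current minute: 48 × 30 + 10 − 2 = 1448 (labels ;00/;01 skipped at this minute). Total = 89910 + 5396 + 1448 = 96754.

96754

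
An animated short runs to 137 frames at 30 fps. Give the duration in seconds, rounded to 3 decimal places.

4.567 seconds

Running time = 137 × 1/30 = 137/30 s ≈ 4.567 s.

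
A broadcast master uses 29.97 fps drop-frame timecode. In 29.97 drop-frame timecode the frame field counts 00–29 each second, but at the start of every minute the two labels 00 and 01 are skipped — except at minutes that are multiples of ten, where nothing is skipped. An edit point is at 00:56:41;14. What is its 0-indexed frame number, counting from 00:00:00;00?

As if non-drop at 30 labels/s: (0 × 3600 + 56 × 60 + 41) × 30 + 14 = 102044.
Minute boundaries passed: 56; those not divisible by 10: 56 − 5 = 51; dropped labels = 2 × 51 = 102.
Actual frame index = 102044 − 102 = 101942.

101942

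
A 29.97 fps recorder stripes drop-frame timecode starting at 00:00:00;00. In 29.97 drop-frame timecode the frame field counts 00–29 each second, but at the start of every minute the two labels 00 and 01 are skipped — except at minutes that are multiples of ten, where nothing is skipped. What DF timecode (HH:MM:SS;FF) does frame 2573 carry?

Ten DF minutes hold 17982 frames, so frame 2573 lies in block 0 (frames 0–17981) with 2573 frames into that block.
The block's first minute is 1800 frames and the rest 1798 each; 2573 frames reaches minute 1, so 0 × 18 + 1 × 2 = 2 labels have been skipped so far.
Adding those back, label number 2573 + 2 = 2575 at 30 labels/s is 85 s + 25 f = 0 h 1 min 25 s frame 25, i.e. 00:01:25;25.

00:01:25;25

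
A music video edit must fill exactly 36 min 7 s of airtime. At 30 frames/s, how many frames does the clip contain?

65010 frames

36 min 7 s = 2167 s.
Frames = 2167 × 30 = 65010.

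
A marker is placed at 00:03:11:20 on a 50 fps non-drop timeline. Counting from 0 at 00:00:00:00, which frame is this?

9570

Total seconds to the label: (0 × 3600 + 3 × 60 + 11) = 191.
Frame index = 191 × 50 + 20 = 9570.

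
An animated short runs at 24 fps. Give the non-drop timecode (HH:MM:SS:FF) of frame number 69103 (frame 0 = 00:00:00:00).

00:47:59:07

69103 ÷ 24 = 2879 full seconds, remainder 7 frames.
2879 s = 0 h 47 min 59 s.
Timecode: 00:47:59:07.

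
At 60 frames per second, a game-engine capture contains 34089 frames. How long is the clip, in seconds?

Running time = 34089 / (60) = 568.15 s.

568.15 seconds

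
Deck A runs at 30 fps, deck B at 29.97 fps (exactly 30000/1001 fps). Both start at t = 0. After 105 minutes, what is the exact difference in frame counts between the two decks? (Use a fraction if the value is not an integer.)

105 min = 6300 s.
A emits 30 × 6300 = 189000 frames; B emits 30000/1001 × 6300 = 27000000/143.
Difference = 27000/143 frames (≈ 188.8112); B is behind A.

27000/143 frames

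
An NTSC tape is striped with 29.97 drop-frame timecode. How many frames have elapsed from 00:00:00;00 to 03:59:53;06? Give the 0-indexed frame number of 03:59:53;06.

As if non-drop at 30 labels/s: (3 × 3600 + 59 × 60 + 53) × 30 + 6 = 431796.
Minute boundaries passed: 239; those not divisible by 10: 239 − 23 = 216; dropped labels = 2 × 216 = 432.
Actual frame index = 431796 − 432 = 431364.

431364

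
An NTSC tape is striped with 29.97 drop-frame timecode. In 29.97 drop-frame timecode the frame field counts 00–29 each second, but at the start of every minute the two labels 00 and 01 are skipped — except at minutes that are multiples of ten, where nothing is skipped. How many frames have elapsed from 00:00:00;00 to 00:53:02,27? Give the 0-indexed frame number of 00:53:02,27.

As if non-drop at 30 labels/s: (0 × 3600 + 53 × 60 + 2) × 30 + 27 = 95487.
Minute boundaries passed: 53; those not divisible by 10: 53 − 5 = 48; dropped labels = 2 × 48 = 96.
Actual frame index = 95487 − 96 = 95391.

95391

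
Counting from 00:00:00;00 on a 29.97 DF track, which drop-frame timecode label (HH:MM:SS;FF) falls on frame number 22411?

00:12:27;23

Ten DF minutes hold 17982 frames, so frame 22411 lies in block 1 (frames 17982–35963) with 4429 frames into that block.
The block's first minute is 1800 frames and the rest 1798 each; 4429 frames reaches minute 2, so 1 × 18 + 2 × 2 = 22 labels have been skipped so far.
Adding those back, label number 22411 + 22 = 22433 at 30 labels/s is 747 s + 23 f = 0 h 12 min 27 s frame 23, i.e. 00:12:27;23.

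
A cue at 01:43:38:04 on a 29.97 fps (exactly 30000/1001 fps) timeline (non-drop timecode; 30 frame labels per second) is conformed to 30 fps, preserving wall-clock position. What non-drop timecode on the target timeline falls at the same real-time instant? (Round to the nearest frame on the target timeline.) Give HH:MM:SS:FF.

Source frame index: (1×3600 + 43×60 + 38) × 30 + 4 = 186544.
Real time: 186544 / (30000/1001) = 11670659/1875 s.
Target frame: (11670659/1875) × (30) = 23341318/125 ≈ 186730.544 → 186731.
At 30 labels/s: frame 186731 → 01:43:44:11.

01:43:44:11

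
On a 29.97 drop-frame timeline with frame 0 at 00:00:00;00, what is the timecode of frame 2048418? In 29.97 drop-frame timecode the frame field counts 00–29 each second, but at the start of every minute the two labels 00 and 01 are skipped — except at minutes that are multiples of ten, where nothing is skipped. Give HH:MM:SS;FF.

18:59:09;00

Ten DF minutes hold 17982 frames, so frame 2048418 lies in block 113 (frames 2031966–2049947) with 16452 frames into that block.
The block's first minute is 1800 frames and the rest 1798 each; 16452 frames reaches minute 9, so 113 × 18 + 9 × 2 = 2052 labels have been skipped so far.
Adding those back, label number 2048418 + 2052 = 2050470 at 30 labels/s is 68349 s + 0 f = 18 h 59 min 9 s frame 0, i.e. 18:59:09;00.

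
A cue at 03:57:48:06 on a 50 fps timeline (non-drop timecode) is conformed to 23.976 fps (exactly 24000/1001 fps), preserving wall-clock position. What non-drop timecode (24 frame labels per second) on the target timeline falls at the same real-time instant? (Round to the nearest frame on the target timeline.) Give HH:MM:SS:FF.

Source frame index: (3×3600 + 57×60 + 48) × 50 + 6 = 713406.
Real time: 713406 / (50) = 356703/25 s.
Target frame: (356703/25) × (24000/1001) = 342434880/1001 ≈ 342092.787 → 342093.
At 24 labels/s: frame 342093 → 03:57:33:21.

03:57:33:21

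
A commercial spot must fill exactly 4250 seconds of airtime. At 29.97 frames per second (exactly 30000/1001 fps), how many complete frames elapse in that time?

Frames = 4250 × 30000/1001 = 127500000/1001 ≈ 127372.6274.
Complete frames: 127372.

127372 frames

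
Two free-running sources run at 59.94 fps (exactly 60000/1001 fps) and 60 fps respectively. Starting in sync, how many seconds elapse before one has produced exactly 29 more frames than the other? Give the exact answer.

29029/60 seconds

The gap grows by |60 − 60000/1001| = 60/1001 frames per second.
Time for a 29-frame gap: 29 ÷ (60/1001) = 29029/60 s.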